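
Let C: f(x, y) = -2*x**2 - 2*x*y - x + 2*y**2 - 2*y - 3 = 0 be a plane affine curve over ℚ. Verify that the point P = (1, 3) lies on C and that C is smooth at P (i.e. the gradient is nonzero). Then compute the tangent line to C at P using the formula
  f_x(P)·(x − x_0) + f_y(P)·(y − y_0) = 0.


Tangent line at P: -11*x + 8*y - 13 = 0.

Step 1: f(1, 3) = 0, so P lies on C.
Step 2: partial derivatives
  f_x(x, y) = -4*x - 2*y - 1, f_y(x, y) = -2*x + 4*y - 2.
  f_x(P) = -11, f_y(P) = 8 (gradient nonzero, so P is smooth).
Step 3: tangent line at P: -11·(x − 1) + 8·(y − 3) = 0.
Expanding: -11*x + 8*y - 13 = 0.


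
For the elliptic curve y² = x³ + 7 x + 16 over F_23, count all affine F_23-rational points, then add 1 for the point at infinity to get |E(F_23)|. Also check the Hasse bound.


Affine points = {(0, 4), (0, 19), (1, 1), (1, 22), (3, 8), (3, 15), (4, 4), (4, 19), (8, 3), (8, 20), (9, 7), (9, 16), (13, 2), (13, 21), (14, 11), (14, 12), (15, 0), (19, 4), (19, 19), (22, 10), (22, 13)}; affine count = 21; |E(F_23)| = 22.

Discriminant check: Δ ∝ 4a³ + 27b² = 4·7³ + 27·16² = 4·343 + 27·256 ≡ 4 (mod 23). Nonzero ⇒ E is nonsingular.
For each x ∈ F_23, compute rhs = x³ + 7·x + 16 mod 23, then count y ∈ F_23 with y² ≡ rhs.
  x = 0: rhs = 16, matching y values: 4, 19 (2 points).
  x = 1: rhs = 1, matching y values: 1, 22 (2 points).
  x = 2: rhs = 15, matching y values: none (0 points).
  x = 3: rhs = 18, matching y values: 8, 15 (2 points).
  x = 4: rhs = 16, matching y values: 4, 19 (2 points).
  x = 5: rhs = 15, matching y values: none (0 points).
  x = 6: rhs = 21, matching y values: none (0 points).
  x = 7: rhs = 17, matching y values: none (0 points).
  x = 8: rhs = 9, matching y values: 3, 20 (2 points).
  x = 9: rhs = 3, matching y values: 7, 16 (2 points).
  x = 10: rhs = 5, matching y values: none (0 points).
  x = 11: rhs = 21, matching y values: none (0 points).
  x = 12: rhs = 11, matching y values: none (0 points).
  x = 13: rhs = 4, matching y values: 2, 21 (2 points).
  x = 14: rhs = 6, matching y values: 11, 12 (2 points).
  x = 15: rhs = 0, matching y values: 0 (1 points).
  x = 16: rhs = 15, matching y values: none (0 points).
  x = 17: rhs = 11, matching y values: none (0 points).
  x = 18: rhs = 17, matching y values: none (0 points).
  x = 19: rhs = 16, matching y values: 4, 19 (2 points).
  x = 20: rhs = 14, matching y values: none (0 points).
  x = 21: rhs = 17, matching y values: none (0 points).
  x = 22: rhs = 8, matching y values: 10, 13 (2 points).
Total affine count: 21.
Full point count |E(F_23)| = 21 + 1 = 22.
Hasse bound: |22 − (23+1)| = |-2| = 2 ≤ 2√23 ≈ 9.5917 ✓.


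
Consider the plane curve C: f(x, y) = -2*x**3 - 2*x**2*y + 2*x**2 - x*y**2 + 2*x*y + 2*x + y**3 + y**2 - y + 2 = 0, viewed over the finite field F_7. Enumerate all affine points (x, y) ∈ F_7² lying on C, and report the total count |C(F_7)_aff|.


Affine F_7-points: {(0, 3), (0, 5), (1, 3), (2, 1), (3, 0), (3, 1), (4, 2), (4, 3), (4, 5), (6, 5)}; count = 10.

For each of the 49 pairs (x, y) ∈ F_7², evaluate f(x, y) mod 7. Record the zeros.
  x = 0: [0↦2, 1↦3, 2↦5, 3↦0, 4↦1, 5↦0, 6↦3]  zeros at y ∈ {3, 5}
  x = 1: [0↦4, 1↦4, 2↦3, 3↦0, 4↦1, 5↦5, 6↦4]  zeros at y ∈ {3}
  x = 2: [0↦5, 1↦0, 2↦6, 3↦1, 4↦5, 5↦3, 6↦1]  zeros at y ∈ {1}
  x = 3: [0↦0, 1↦0, 2↦2, 3↦5, 4↦1, 5↦3, 6↦3]  zeros at y ∈ {0, 1}
  x = 4: [0↦5, 1↦6, 2↦0, 3↦0, 4↦5, 5↦0, 6↦5]  zeros at y ∈ {2, 3, 5}
  x = 5: [0↦1, 1↦6, 2↦2, 3↦2, 4↦5, 5↦3, 6↦2]  zeros at y ∈ ∅
  x = 6: [0↦4, 1↦2, 2↦3, 3↦6, 4↦3, 5↦0, 6↦3]  zeros at y ∈ {5}
Collecting zeros: affine points = {(0, 3), (0, 5), (1, 3), (2, 1), (3, 0), (3, 1), (4, 2), (4, 3), (4, 5), (6, 5)}.
Total count |C(F_7)_aff| = 10.


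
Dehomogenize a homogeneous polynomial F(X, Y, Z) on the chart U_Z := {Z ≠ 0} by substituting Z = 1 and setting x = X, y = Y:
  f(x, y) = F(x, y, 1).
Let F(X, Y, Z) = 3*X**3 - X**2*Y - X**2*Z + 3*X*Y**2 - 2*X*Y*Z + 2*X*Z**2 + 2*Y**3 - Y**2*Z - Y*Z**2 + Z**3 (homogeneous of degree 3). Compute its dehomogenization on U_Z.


f(x, y) = 3*x**3 - x**2*y - x**2 + 3*x*y**2 - 2*x*y + 2*x + 2*y**3 - y**2 - y + 1

On U_Z we set Z = 1. Each monomial c·X^i·Y^j·Z^k in F becomes c·x^i·y^j·1^k = c·x^i·y^j.
Substituting Z = 1: F(X, Y, 1) = 3*x**3 - x**2*y - x**2 + 3*x*y**2 - 2*x*y + 2*x + 2*y**3 - y**2 - y + 1.
Note: deg(f) ≤ deg(F) = 3; strict inequality happens when F is divisible by Z (lost terms).


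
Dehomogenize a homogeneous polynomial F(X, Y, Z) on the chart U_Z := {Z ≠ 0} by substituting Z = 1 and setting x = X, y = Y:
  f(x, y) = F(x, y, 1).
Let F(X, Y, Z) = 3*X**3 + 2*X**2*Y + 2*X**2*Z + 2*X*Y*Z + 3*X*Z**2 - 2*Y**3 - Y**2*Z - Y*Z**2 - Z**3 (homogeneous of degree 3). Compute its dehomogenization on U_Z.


f(x, y) = 3*x**3 + 2*x**2*y + 2*x**2 + 2*x*y + 3*x - 2*y**3 - y**2 - y - 1

On U_Z we set Z = 1. Each monomial c·X^i·Y^j·Z^k in F becomes c·x^i·y^j·1^k = c·x^i·y^j.
Substituting Z = 1: F(X, Y, 1) = 3*x**3 + 2*x**2*y + 2*x**2 + 2*x*y + 3*x - 2*y**3 - y**2 - y - 1.
Note: deg(f) ≤ deg(F) = 3; strict inequality happens when F is divisible by Z (lost terms).


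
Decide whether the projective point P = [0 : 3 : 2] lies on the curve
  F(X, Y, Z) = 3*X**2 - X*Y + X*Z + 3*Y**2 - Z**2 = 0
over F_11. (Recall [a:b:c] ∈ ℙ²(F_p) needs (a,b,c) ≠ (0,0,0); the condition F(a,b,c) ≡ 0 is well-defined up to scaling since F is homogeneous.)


F(0,3,2) ≡ 1 (mod 11); P is NOT on the curve.

Evaluate F(0, 3, 2) term-by-term (mod 11).
  3*X**2 ↦ 3·0·1·1 = 0
  -X*Y ↦ -1·0·3·1 = 0
  X*Z ↦ 1·0·1·2 = 0
  3*Y**2 ↦ 3·1·9·1 = 27
  -Z**2 ↦ -1·1·1·4 = -4
Sum: F(0, 3, 2) = (0) + (0) + (0) + (27) + (-4) = 23.
Reducing mod 11: 23 ≡ 1 (mod 11).
Since F(a, b, c) ≡ 1 ≠ 0 (mod 11), P does NOT lie on the curve.


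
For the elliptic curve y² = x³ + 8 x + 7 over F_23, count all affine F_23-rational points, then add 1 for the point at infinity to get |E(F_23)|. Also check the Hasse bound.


Affine points = {(1, 4), (1, 19), (2, 10), (2, 13), (3, 9), (3, 14), (6, 8), (6, 15), (8, 10), (8, 13), (9, 7), (9, 16), (10, 11), (10, 12), (11, 0), (13, 10), (13, 13), (15, 11), (15, 12), (18, 7), (18, 16), (19, 7), (19, 16), (20, 5), (20, 18), (21, 11), (21, 12)}; affine count = 27; |E(F_23)| = 28.

Discriminant check: Δ ∝ 4a³ + 27b² = 4·8³ + 27·7² = 4·512 + 27·49 ≡ 13 (mod 23). Nonzero ⇒ E is nonsingular.
For each x ∈ F_23, compute rhs = x³ + 8·x + 7 mod 23, then count y ∈ F_23 with y² ≡ rhs.
  x = 0: rhs = 7, matching y values: none (0 points).
  x = 1: rhs = 16, matching y values: 4, 19 (2 points).
  x = 2: rhs = 8, matching y values: 10, 13 (2 points).
  x = 3: rhs = 12, matching y values: 9, 14 (2 points).
  x = 4: rhs = 11, matching y values: none (0 points).
  x = 5: rhs = 11, matching y values: none (0 points).
  x = 6: rhs = 18, matching y values: 8, 15 (2 points).
  x = 7: rhs = 15, matching y values: none (0 points).
  x = 8: rhs = 8, matching y values: 10, 13 (2 points).
  x = 9: rhs = 3, matching y values: 7, 16 (2 points).
  x = 10: rhs = 6, matching y values: 11, 12 (2 points).
  x = 11: rhs = 0, matching y values: 0 (1 points).
  x = 12: rhs = 14, matching y values: none (0 points).
  x = 13: rhs = 8, matching y values: 10, 13 (2 points).
  x = 14: rhs = 11, matching y values: none (0 points).
  x = 15: rhs = 6, matching y values: 11, 12 (2 points).
  x = 16: rhs = 22, matching y values: none (0 points).
  x = 17: rhs = 19, matching y values: none (0 points).
  x = 18: rhs = 3, matching y values: 7, 16 (2 points).
  x = 19: rhs = 3, matching y values: 7, 16 (2 points).
  x = 20: rhs = 2, matching y values: 5, 18 (2 points).
  x = 21: rhs = 6, matching y values: 11, 12 (2 points).
  x = 22: rhs = 21, matching y values: none (0 points).
Total affine count: 27.
Full point count |E(F_23)| = 27 + 1 = 28.
Hasse bound: |28 − (23+1)| = |4| = 4 ≤ 2√23 ≈ 9.5917 ✓.


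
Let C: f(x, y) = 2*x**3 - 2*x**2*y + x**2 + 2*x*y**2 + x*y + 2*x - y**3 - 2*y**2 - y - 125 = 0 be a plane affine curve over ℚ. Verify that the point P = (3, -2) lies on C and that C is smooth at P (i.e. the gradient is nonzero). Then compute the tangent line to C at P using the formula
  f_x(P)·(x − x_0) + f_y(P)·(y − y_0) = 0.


Tangent line at P: 92*x - 44*y - 364 = 0.

Step 1: f(3, -2) = 0, so P lies on C.
Step 2: partial derivatives
  f_x(x, y) = 6*x**2 - 4*x*y + 2*x + 2*y**2 + y + 2, f_y(x, y) = -2*x**2 + 4*x*y + x - 3*y**2 - 4*y - 1.
  f_x(P) = 92, f_y(P) = -44 (gradient nonzero, so P is smooth).
Step 3: tangent line at P: 92·(x − 3) + -44·(y − -2) = 0.
Expanding: 92*x - 44*y - 364 = 0.


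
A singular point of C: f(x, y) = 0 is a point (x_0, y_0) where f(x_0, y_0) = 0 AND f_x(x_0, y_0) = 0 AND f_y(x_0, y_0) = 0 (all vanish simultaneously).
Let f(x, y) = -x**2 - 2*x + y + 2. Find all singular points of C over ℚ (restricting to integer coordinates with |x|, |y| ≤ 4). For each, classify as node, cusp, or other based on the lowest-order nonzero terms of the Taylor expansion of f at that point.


No singular points in the scanned grid; C is smooth there.

Compute partial derivatives:
  f_x = -2*x - 2.
  f_y = 1.
f_y = 1 is a nonzero constant, so f_y never vanishes: no point (x, y) can satisfy f = f_x = f_y = 0. In particular no (x, y) ∈ {−4, ..., 4}² is singular; the curve is smooth.


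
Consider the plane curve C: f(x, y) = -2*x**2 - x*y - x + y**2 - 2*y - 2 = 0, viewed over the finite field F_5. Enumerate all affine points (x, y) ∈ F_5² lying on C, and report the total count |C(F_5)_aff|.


Affine F_5-points: {(1, 0), (1, 3), (2, 1), (2, 3)}; count = 4.

For each of the 25 pairs (x, y) ∈ F_5², evaluate f(x, y) mod 5. Record the zeros.
  x = 0: [0↦3, 1↦2, 2↦3, 3↦1, 4↦1]  zeros at y ∈ ∅
  x = 1: [0↦0, 1↦3, 2↦3, 3↦0, 4↦4]  zeros at y ∈ {0, 3}
  x = 2: [0↦3, 1↦0, 2↦4, 3↦0, 4↦3]  zeros at y ∈ {1, 3}
  x = 3: [0↦2, 1↦3, 2↦1, 3↦1, 4↦3]  zeros at y ∈ ∅
  x = 4: [0↦2, 1↦2, 2↦4, 3↦3, 4↦4]  zeros at y ∈ ∅
Collecting zeros: affine points = {(1, 0), (1, 3), (2, 1), (2, 3)}.
Total count |C(F_5)_aff| = 4.


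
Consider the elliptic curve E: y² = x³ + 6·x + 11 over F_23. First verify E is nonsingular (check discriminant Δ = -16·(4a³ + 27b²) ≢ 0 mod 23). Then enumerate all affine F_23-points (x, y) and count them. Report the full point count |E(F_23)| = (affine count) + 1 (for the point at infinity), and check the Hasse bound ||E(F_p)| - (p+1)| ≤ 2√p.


Affine points = {(1, 8), (1, 15), (2, 10), (2, 13), (9, 9), (9, 14), (10, 6), (10, 17), (13, 3), (13, 20), (15, 7), (15, 16), (17, 9), (17, 14), (20, 9), (20, 14), (22, 2), (22, 21)}; affine count = 18; |E(F_23)| = 19.

Discriminant check: Δ ∝ 4a³ + 27b² = 4·6³ + 27·11² = 4·216 + 27·121 ≡ 14 (mod 23). Nonzero ⇒ E is nonsingular.
For each x ∈ F_23, compute rhs = x³ + 6·x + 11 mod 23, then count y ∈ F_23 with y² ≡ rhs.
  x = 0: rhs = 11, matching y values: none (0 points).
  x = 1: rhs = 18, matching y values: 8, 15 (2 points).
  x = 2: rhs = 8, matching y values: 10, 13 (2 points).
  x = 3: rhs = 10, matching y values: none (0 points).
  x = 4: rhs = 7, matching y values: none (0 points).
  x = 5: rhs = 5, matching y values: none (0 points).
  x = 6: rhs = 10, matching y values: none (0 points).
  x = 7: rhs = 5, matching y values: none (0 points).
  x = 8: rhs = 19, matching y values: none (0 points).
  x = 9: rhs = 12, matching y values: 9, 14 (2 points).
  x = 10: rhs = 13, matching y values: 6, 17 (2 points).
  x = 11: rhs = 5, matching y values: none (0 points).
  x = 12: rhs = 17, matching y values: none (0 points).
  x = 13: rhs = 9, matching y values: 3, 20 (2 points).
  x = 14: rhs = 10, matching y values: none (0 points).
  x = 15: rhs = 3, matching y values: 7, 16 (2 points).
  x = 16: rhs = 17, matching y values: none (0 points).
  x = 17: rhs = 12, matching y values: 9, 14 (2 points).
  x = 18: rhs = 17, matching y values: none (0 points).
  x = 19: rhs = 15, matching y values: none (0 points).
  x = 20: rhs = 12, matching y values: 9, 14 (2 points).
  x = 21: rhs = 14, matching y values: none (0 points).
  x = 22: rhs = 4, matching y values: 2, 21 (2 points).
Total affine count: 18.
Full point count |E(F_23)| = 18 + 1 = 19.
Hasse bound: |19 − (23+1)| = |-5| = 5 ≤ 2√23 ≈ 9.5917 ✓.


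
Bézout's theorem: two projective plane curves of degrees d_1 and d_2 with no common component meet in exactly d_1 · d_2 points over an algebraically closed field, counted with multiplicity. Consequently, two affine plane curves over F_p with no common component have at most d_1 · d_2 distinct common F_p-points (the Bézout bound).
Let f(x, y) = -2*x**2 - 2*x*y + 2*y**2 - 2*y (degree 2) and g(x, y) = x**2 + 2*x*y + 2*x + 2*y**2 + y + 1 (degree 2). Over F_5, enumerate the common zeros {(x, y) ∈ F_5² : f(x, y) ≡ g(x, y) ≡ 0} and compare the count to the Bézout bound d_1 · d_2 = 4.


Common zeros: ∅; count = 0; Bézout bound = 4.

deg(f) = 2, deg(g) = 2, so Bézout bound = 4.
Scan x ∈ F_5. For each x, list the y ∈ F_5 with f(x, y) ≡ 0 and those with g(x, y) ≡ 0 (mod 5); the common zeros in that column are the intersection.
  x = 0: f ≡ 0 at y ∈ {0, 1}; g ≡ 0 at y ∈ ∅; common: ∅.
  x = 1: f ≡ 0 at y ∈ ∅; g ≡ 0 at y ∈ ∅; common: ∅.
  x = 2: f ≡ 0 at y ∈ {4}; g ≡ 0 at y ∈ ∅; common: ∅.
  x = 3: f ≡ 0 at y ∈ ∅; g ≡ 0 at y ∈ {1, 3}; common: ∅.
  x = 4: f ≡ 0 at y ∈ {1, 4}; g ≡ 0 at y ∈ {0, 3}; common: ∅.
Collecting: common zeros = ∅, so the count is 0.
Comparison with the Bézout bound: 0 ≤ 4 = deg(f)·deg(g), as expected for curves with no common component (the affine F_5-count falls short of the bound because intersections may lie at infinity, over extension fields, or carry multiplicity).


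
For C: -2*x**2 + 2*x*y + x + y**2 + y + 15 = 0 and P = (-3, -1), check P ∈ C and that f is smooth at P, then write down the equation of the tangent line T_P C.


Tangent line at P: 11*x - 7*y + 26 = 0.

Step 1: f(-3, -1) = 0, so P lies on C.
Step 2: partial derivatives
  f_x(x, y) = -4*x + 2*y + 1, f_y(x, y) = 2*x + 2*y + 1.
  f_x(P) = 11, f_y(P) = -7 (gradient nonzero, so P is smooth).
Step 3: tangent line at P: 11·(x − -3) + -7·(y − -1) = 0.
Expanding: 11*x - 7*y + 26 = 0.


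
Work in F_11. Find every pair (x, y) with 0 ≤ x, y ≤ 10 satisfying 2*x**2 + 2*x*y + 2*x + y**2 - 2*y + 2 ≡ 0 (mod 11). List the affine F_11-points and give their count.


Affine F_11-points: {(1, 4), (1, 7), (2, 2), (2, 7), (3, 9), (4, 8), (5, 4), (5, 10), (6, 2), (6, 10), (9, 8), (9, 9)}; count = 12.

For each of the 121 pairs (x, y) ∈ F_11², evaluate f(x, y) mod 11. Record the zeros.
  x = 0: [0↦2, 1↦1, 2↦2, 3↦5, 4↦10, 5↦6, 6↦4, 7↦4, 8↦6, 9↦10, 10↦5]  zeros at y ∈ ∅
  x = 1: [0↦6, 1↦7, 2↦10, 3↦4, 4↦0, 5↦9, 6↦9, 7↦0, 8↦4, 9↦10, 10↦7]  zeros at y ∈ {4, 7}
  x = 2: [0↦3, 1↦6, 2↦0, 3↦7, 4↦5, 5↦5, 6↦7, 7↦0, 8↦6, 9↦3, 10↦2]  zeros at y ∈ {2, 7}
  x = 3: [0↦4, 1↦9, 2↦5, 3↦3, 4↦3, 5↦5, 6↦9, 7↦4, 8↦1, 9↦0, 10↦1]  zeros at y ∈ {9}
  x = 4: [0↦9, 1↦5, 2↦3, 3↦3, 4↦5, 5↦9, 6↦4, 7↦1, 8↦0, 9↦1, 10↦4]  zeros at y ∈ {8}
  x = 5: [0↦7, 1↦5, 2↦5, 3↦7, 4↦0, 5↦6, 6↦3, 7↦2, 8↦3, 9↦6, 10↦0]  zeros at y ∈ {4, 10}
  x = 6: [0↦9, 1↦9, 2↦0, 3↦4, 4↦10, 5↦7, 6↦6, 7↦7, 8↦10, 9↦4, 10↦0]  zeros at y ∈ {2, 10}
  x = 7: [0↦4, 1↦6, 2↦10, 3↦5, 4↦2, 5↦1, 6↦2, 7↦5, 8↦10, 9↦6, 10↦4]  zeros at y ∈ ∅
  x = 8: [0↦3, 1↦7, 2↦2, 3↦10, 4↦9, 5↦10, 6↦2, 7↦7, 8↦3, 9↦1, 10↦1]  zeros at y ∈ ∅
  x = 9: [0↦6, 1↦1, 2↦9, 3↦8, 4↦9, 5↦1, 6↦6, 7↦2, 8↦0, 9↦0, 10↦2]  zeros at y ∈ {8, 9}
  x = 10: [0↦2, 1↦10, 2↦9, 3↦10, 4↦2, 5↦7, 6↦3, 7↦1, 8↦1, 9↦3, 10↦7]  zeros at y ∈ ∅
Collecting zeros: affine points = {(1, 4), (1, 7), (2, 2), (2, 7), (3, 9), (4, 8), (5, 4), (5, 10), (6, 2), (6, 10), (9, 8), (9, 9)}.
Total count |C(F_11)_aff| = 12.


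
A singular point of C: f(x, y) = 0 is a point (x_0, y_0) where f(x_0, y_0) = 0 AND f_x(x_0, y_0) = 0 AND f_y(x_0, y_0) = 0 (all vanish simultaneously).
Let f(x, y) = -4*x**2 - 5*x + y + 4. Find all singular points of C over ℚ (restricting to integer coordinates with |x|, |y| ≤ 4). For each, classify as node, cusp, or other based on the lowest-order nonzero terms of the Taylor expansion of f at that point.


No singular points in the scanned grid; C is smooth there.

Compute partial derivatives:
  f_x = -8*x - 5.
  f_y = 1.
f_y = 1 is a nonzero constant, so f_y never vanishes: no point (x, y) can satisfy f = f_x = f_y = 0. In particular no (x, y) ∈ {−4, ..., 4}² is singular; the curve is smooth.


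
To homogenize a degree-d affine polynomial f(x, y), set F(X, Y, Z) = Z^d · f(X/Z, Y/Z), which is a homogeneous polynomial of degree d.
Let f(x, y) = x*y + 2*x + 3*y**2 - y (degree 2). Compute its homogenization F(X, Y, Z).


F(X, Y, Z) = X*Y + 2*X*Z + 3*Y**2 - Y*Z

deg(f) = 2.
Substitute x = X/Z, y = Y/Z into f, then multiply by Z^2.
  monomial 1·x^1·y^1 ↦ 1·X^1·Y^1·Z^0.
  monomial 2·x^1·y^0 ↦ 2·X^1·Y^0·Z^1.
  monomial 3·x^0·y^2 ↦ 3·X^0·Y^2·Z^0.
  monomial -1·x^0·y^1 ↦ -1·X^0·Y^1·Z^1.
Collecting: F(X, Y, Z) = X*Y + 2*X*Z + 3*Y**2 - Y*Z.


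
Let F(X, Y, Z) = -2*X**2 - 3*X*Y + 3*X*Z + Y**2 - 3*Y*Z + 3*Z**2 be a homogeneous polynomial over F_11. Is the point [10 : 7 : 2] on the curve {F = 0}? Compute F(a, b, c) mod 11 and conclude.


F(10,7,2) ≡ 10 (mod 11); P is NOT on the curve.

Evaluate F(10, 7, 2) term-by-term (mod 11).
  -2*X**2 ↦ -2·100·1·1 = -200
  -3*X*Y ↦ -3·10·7·1 = -210
  3*X*Z ↦ 3·10·1·2 = 60
  Y**2 ↦ 1·1·49·1 = 49
  -3*Y*Z ↦ -3·1·7·2 = -42
  3*Z**2 ↦ 3·1·1·4 = 12
Sum: F(10, 7, 2) = (-200) + (-210) + (60) + (49) + (-42) + (12) = -331.
Reducing mod 11: -331 ≡ 10 (mod 11).
Since F(a, b, c) ≡ 10 ≠ 0 (mod 11), P does NOT lie on the curve.


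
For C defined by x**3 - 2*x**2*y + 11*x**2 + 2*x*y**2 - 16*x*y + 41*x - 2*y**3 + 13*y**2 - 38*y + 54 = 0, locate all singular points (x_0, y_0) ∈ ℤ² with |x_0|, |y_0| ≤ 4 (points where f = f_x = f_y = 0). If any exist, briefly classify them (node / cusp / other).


Singular points: {(-3, 1)}; classification: cusp.

Compute partial derivatives:
  f_x = 3*x**2 - 4*x*y + 22*x + 2*y**2 - 16*y + 41.
  f_y = -2*x**2 + 4*x*y - 16*x - 6*y**2 + 26*y - 38.
Scan x_0 ∈ {−4, ..., 4}. For each x_0, f_y(x_0, y) is a polynomial in y; find its integer roots y ∈ {−4, ..., 4}, then test f_x and f at those candidates.
  x = -4: f_y(-4, y) = -6*y**2 + 10*y - 6; no integer root y with |y| ≤ 4.
  x = -3: f_y(-3, y) = -6*y**2 + 14*y - 8; vanishes at y ∈ {1}. (-3, 1): f_x = 0, f = 0 — SINGULAR.
  x = -2: f_y(-2, y) = -6*y**2 + 18*y - 14; no integer root y with |y| ≤ 4.
  x = -1: f_y(-1, y) = -6*y**2 + 22*y - 24; no integer root y with |y| ≤ 4.
  x = 0: f_y(0, y) = -6*y**2 + 26*y - 38; no integer root y with |y| ≤ 4.
  x = 1: f_y(1, y) = -6*y**2 + 30*y - 56; no integer root y with |y| ≤ 4.
  x = 2: f_y(2, y) = -6*y**2 + 34*y - 78; no integer root y with |y| ≤ 4.
  x = 3: f_y(3, y) = -6*y**2 + 38*y - 104; no integer root y with |y| ≤ 4.
  x = 4: f_y(4, y) = -6*y**2 + 42*y - 134; no integer root y with |y| ≤ 4.
Only singular point on the grid: (-3, 1).
Classify: substitute x = -3 + u, y = 1 + v and expand: f = u**3 - 2*u**2*v + 2*u*v**2 - 2*v**3 + v**2.
No constant or linear terms (consistent with a singular point). Quadratic part: v**2. Cubic part: u**3 - 2*u**2*v + 2*u*v**2 - 2*v**3.
The quadratic part v**2 is a perfect square, so there is a single (double) tangent line v = 0, i.e. y = 1. Restricting the cubic part to that line (v = 0) leaves u**3 ≠ 0, so f is not divisible by v and the branch is v² ≈ -u**3 to lowest order — this is a cusp.
Classification: cusp.


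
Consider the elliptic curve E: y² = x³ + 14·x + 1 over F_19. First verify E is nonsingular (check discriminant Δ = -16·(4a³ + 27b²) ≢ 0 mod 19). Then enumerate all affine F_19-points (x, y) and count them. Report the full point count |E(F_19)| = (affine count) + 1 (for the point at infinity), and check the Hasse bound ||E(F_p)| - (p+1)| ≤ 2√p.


Affine points = {(0, 1), (0, 18), (1, 4), (1, 15), (4, 8), (4, 11), (5, 5), (5, 14), (6, 4), (6, 15), (7, 9), (7, 10), (8, 6), (8, 13), (9, 1), (9, 18), (10, 1), (10, 18), (11, 2), (11, 17), (12, 4), (12, 15), (13, 9), (13, 10), (18, 9), (18, 10)}; affine count = 26; |E(F_19)| = 27.

Discriminant check: Δ ∝ 4a³ + 27b² = 4·14³ + 27·1² = 4·2744 + 27·1 ≡ 2 (mod 19). Nonzero ⇒ E is nonsingular.
For each x ∈ F_19, compute rhs = x³ + 14·x + 1 mod 19, then count y ∈ F_19 with y² ≡ rhs.
  x = 0: rhs = 1, matching y values: 1, 18 (2 points).
  x = 1: rhs = 16, matching y values: 4, 15 (2 points).
  x = 2: rhs = 18, matching y values: none (0 points).
  x = 3: rhs = 13, matching y values: none (0 points).
  x = 4: rhs = 7, matching y values: 8, 11 (2 points).
  x = 5: rhs = 6, matching y values: 5, 14 (2 points).
  x = 6: rhs = 16, matching y values: 4, 15 (2 points).
  x = 7: rhs = 5, matching y values: 9, 10 (2 points).
  x = 8: rhs = 17, matching y values: 6, 13 (2 points).
  x = 9: rhs = 1, matching y values: 1, 18 (2 points).
  x = 10: rhs = 1, matching y values: 1, 18 (2 points).
  x = 11: rhs = 4, matching y values: 2, 17 (2 points).
  x = 12: rhs = 16, matching y values: 4, 15 (2 points).
  x = 13: rhs = 5, matching y values: 9, 10 (2 points).
  x = 14: rhs = 15, matching y values: none (0 points).
  x = 15: rhs = 14, matching y values: none (0 points).
  x = 16: rhs = 8, matching y values: none (0 points).
  x = 17: rhs = 3, matching y values: none (0 points).
  x = 18: rhs = 5, matching y values: 9, 10 (2 points).
Total affine count: 26.
Full point count |E(F_19)| = 26 + 1 = 27.
Hasse bound: |27 − (19+1)| = |7| = 7 ≤ 2√19 ≈ 8.7178 ✓.


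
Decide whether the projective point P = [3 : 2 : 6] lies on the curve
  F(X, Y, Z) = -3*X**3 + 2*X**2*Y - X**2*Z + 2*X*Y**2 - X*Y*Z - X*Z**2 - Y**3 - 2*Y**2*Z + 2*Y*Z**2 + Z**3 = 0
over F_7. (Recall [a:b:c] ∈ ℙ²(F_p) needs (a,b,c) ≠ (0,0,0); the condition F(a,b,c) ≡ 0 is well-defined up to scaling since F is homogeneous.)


F(3,2,6) ≡ 1 (mod 7); P is NOT on the curve.

Evaluate F(3, 2, 6) term-by-term (mod 7).
  -3*X**3 ↦ -3·27·1·1 = -81
  2*X**2*Y ↦ 2·9·2·1 = 36
  -X**2*Z ↦ -1·9·1·6 = -54
  2*X*Y**2 ↦ 2·3·4·1 = 24
  -X*Y*Z ↦ -1·3·2·6 = -36
  -X*Z**2 ↦ -1·3·1·36 = -108
  -Y**3 ↦ -1·1·8·1 = -8
  -2*Y**2*Z ↦ -2·1·4·6 = -48
  2*Y*Z**2 ↦ 2·1·2·36 = 144
  Z**3 ↦ 1·1·1·216 = 216
Sum: F(3, 2, 6) = (-81) + (36) + (-54) + (24) + (-36) + (-108) + (-8) + (-48) + (144) + (216) = 85.
Reducing mod 7: 85 ≡ 1 (mod 7).
Since F(a, b, c) ≡ 1 ≠ 0 (mod 7), P does NOT lie on the curve.


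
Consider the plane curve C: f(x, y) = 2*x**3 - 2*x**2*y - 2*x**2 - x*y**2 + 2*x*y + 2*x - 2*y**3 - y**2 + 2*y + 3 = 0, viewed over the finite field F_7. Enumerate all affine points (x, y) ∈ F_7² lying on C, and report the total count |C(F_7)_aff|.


Affine F_7-points: {(0, 4), (1, 4), (3, 2), (4, 4), (4, 5), (4, 6), (6, 1), (6, 3)}; count = 8.

For each of the 49 pairs (x, y) ∈ F_7², evaluate f(x, y) mod 7. Record the zeros.
  x = 0: [0↦3, 1↦2, 2↦1, 3↦2, 4↦0, 5↦4, 6↦2]  zeros at y ∈ {4}
  x = 1: [0↦5, 1↦3, 2↦6, 3↦2, 4↦0, 5↦2, 6↦3]  zeros at y ∈ {4}
  x = 2: [0↦1, 1↦1, 2↦4, 3↦5, 4↦6, 5↦2, 6↦2]  zeros at y ∈ ∅
  x = 3: [0↦3, 1↦1, 2↦0, 3↦2, 4↦2, 5↦2, 6↦4]  zeros at y ∈ {2}
  x = 4: [0↦2, 1↦1, 2↦6, 3↦5, 4↦0, 5↦0, 6↦0]  zeros at y ∈ {4, 5, 6}
  x = 5: [0↦3, 1↦6, 2↦6, 3↦5, 4↦5, 5↦1, 6↦2]  zeros at y ∈ ∅
  x = 6: [0↦4, 1↦0, 2↦5, 3↦0, 4↦1, 5↦3, 6↦1]  zeros at y ∈ {1, 3}
Collecting zeros: affine points = {(0, 4), (1, 4), (3, 2), (4, 4), (4, 5), (4, 6), (6, 1), (6, 3)}.
Total count |C(F_7)_aff| = 8.


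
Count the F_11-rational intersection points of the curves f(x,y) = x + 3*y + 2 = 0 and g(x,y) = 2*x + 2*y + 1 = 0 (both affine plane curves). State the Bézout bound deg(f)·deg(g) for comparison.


Common zeros: {(3, 2)}; count = 1; Bézout bound = 1.

deg(f) = 1, deg(g) = 1, so Bézout bound = 1.
Scan x ∈ F_11. For each x, list the y ∈ F_11 with f(x, y) ≡ 0 and those with g(x, y) ≡ 0 (mod 11); the common zeros in that column are the intersection.
  x = 0: f ≡ 0 at y ∈ {3}; g ≡ 0 at y ∈ {5}; common: ∅.
  x = 1: f ≡ 0 at y ∈ {10}; g ≡ 0 at y ∈ {4}; common: ∅.
  x = 2: f ≡ 0 at y ∈ {6}; g ≡ 0 at y ∈ {3}; common: ∅.
  x = 3: f ≡ 0 at y ∈ {2}; g ≡ 0 at y ∈ {2}; common: {2}.
  x = 4: f ≡ 0 at y ∈ {9}; g ≡ 0 at y ∈ {1}; common: ∅.
  x = 5: f ≡ 0 at y ∈ {5}; g ≡ 0 at y ∈ {0}; common: ∅.
  x = 6: f ≡ 0 at y ∈ {1}; g ≡ 0 at y ∈ {10}; common: ∅.
  x = 7: f ≡ 0 at y ∈ {8}; g ≡ 0 at y ∈ {9}; common: ∅.
  x = 8: f ≡ 0 at y ∈ {4}; g ≡ 0 at y ∈ {8}; common: ∅.
  x = 9: f ≡ 0 at y ∈ {0}; g ≡ 0 at y ∈ {7}; common: ∅.
  x = 10: f ≡ 0 at y ∈ {7}; g ≡ 0 at y ∈ {6}; common: ∅.
Collecting: common zeros = {(3, 2)}, so the count is 1.
Comparison with the Bézout bound: 1 ≤ 1 = deg(f)·deg(g), as expected for curves with no common component (the bound is attained).


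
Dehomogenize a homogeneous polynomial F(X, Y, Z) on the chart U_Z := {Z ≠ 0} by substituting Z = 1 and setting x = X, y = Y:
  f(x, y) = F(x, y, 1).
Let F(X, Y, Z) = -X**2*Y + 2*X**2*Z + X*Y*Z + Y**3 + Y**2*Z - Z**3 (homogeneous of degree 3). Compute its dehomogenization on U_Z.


f(x, y) = -x**2*y + 2*x**2 + x*y + y**3 + y**2 - 1

On U_Z we set Z = 1. Each monomial c·X^i·Y^j·Z^k in F becomes c·x^i·y^j·1^k = c·x^i·y^j.
Substituting Z = 1: F(X, Y, 1) = -x**2*y + 2*x**2 + x*y + y**3 + y**2 - 1.
Note: deg(f) ≤ deg(F) = 3; strict inequality happens when F is divisible by Z (lost terms).


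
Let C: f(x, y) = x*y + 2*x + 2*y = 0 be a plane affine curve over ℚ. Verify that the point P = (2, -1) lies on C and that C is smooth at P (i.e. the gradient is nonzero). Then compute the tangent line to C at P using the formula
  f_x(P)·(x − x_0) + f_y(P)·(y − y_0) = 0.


Tangent line at P: x + 4*y + 2 = 0.

Step 1: f(2, -1) = 0, so P lies on C.
Step 2: partial derivatives
  f_x(x, y) = y + 2, f_y(x, y) = x + 2.
  f_x(P) = 1, f_y(P) = 4 (gradient nonzero, so P is smooth).
Step 3: tangent line at P: 1·(x − 2) + 4·(y − -1) = 0.
Expanding: x + 4*y + 2 = 0.


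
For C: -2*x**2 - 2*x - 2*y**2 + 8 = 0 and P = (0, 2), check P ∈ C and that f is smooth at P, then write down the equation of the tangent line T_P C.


Tangent line at P: -2*x - 8*y + 16 = 0.

Step 1: f(0, 2) = 0, so P lies on C.
Step 2: partial derivatives
  f_x(x, y) = -4*x - 2, f_y(x, y) = -4*y.
  f_x(P) = -2, f_y(P) = -8 (gradient nonzero, so P is smooth).
Step 3: tangent line at P: -2·(x − 0) + -8·(y − 2) = 0.
Expanding: -2*x - 8*y + 16 = 0.


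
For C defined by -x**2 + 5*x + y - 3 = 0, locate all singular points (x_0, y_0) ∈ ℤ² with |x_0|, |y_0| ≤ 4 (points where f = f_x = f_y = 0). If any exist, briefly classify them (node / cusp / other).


No singular points in the scanned grid; C is smooth there.

Compute partial derivatives:
  f_x = 5 - 2*x.
  f_y = 1.
f_y = 1 is a nonzero constant, so f_y never vanishes: no point (x, y) can satisfy f = f_x = f_y = 0. In particular no (x, y) ∈ {−4, ..., 4}² is singular; the curve is smooth.


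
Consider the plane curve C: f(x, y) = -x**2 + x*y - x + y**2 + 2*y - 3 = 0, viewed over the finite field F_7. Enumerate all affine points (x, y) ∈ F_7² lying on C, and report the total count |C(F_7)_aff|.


Affine F_7-points: {(0, 1), (0, 4), (1, 5), (1, 6), (3, 4), (3, 5), (4, 2), (4, 6)}; count = 8.

For each of the 49 pairs (x, y) ∈ F_7², evaluate f(x, y) mod 7. Record the zeros.
  x = 0: [0↦4, 1↦0, 2↦5, 3↦5, 4↦0, 5↦4, 6↦3]  zeros at y ∈ {1, 4}
  x = 1: [0↦2, 1↦6, 2↦5, 3↦6, 4↦2, 5↦0, 6↦0]  zeros at y ∈ {5, 6}
  x = 2: [0↦5, 1↦3, 2↦3, 3↦5, 4↦2, 5↦1, 6↦2]  zeros at y ∈ ∅
  x = 3: [0↦6, 1↦5, 2↦6, 3↦2, 4↦0, 5↦0, 6↦2]  zeros at y ∈ {4, 5}
  x = 4: [0↦5, 1↦5, 2↦0, 3↦4, 4↦3, 5↦4, 6↦0]  zeros at y ∈ {2, 6}
  x = 5: [0↦2, 1↦3, 2↦6, 3↦4, 4↦4, 5↦6, 6↦3]  zeros at y ∈ ∅
  x = 6: [0↦4, 1↦6, 2↦3, 3↦2, 4↦3, 5↦6, 6↦4]  zeros at y ∈ ∅
Collecting zeros: affine points = {(0, 1), (0, 4), (1, 5), (1, 6), (3, 4), (3, 5), (4, 2), (4, 6)}.
Total count |C(F_7)_aff| = 8.


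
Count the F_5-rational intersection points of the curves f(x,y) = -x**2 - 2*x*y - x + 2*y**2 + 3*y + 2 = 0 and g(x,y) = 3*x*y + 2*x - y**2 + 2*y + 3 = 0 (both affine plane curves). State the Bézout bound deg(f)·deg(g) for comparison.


Common zeros: {(1, 0), (4, 2)}; count = 2; Bézout bound = 4.

deg(f) = 2, deg(g) = 2, so Bézout bound = 4.
Scan x ∈ F_5. For each x, list the y ∈ F_5 with f(x, y) ≡ 0 and those with g(x, y) ≡ 0 (mod 5); the common zeros in that column are the intersection.
  x = 0: f ≡ 0 at y ∈ ∅; g ≡ 0 at y ∈ {3, 4}; common: ∅.
  x = 1: f ≡ 0 at y ∈ {0, 2}; g ≡ 0 at y ∈ {0}; common: {0}.
  x = 2: f ≡ 0 at y ∈ ∅; g ≡ 0 at y ∈ ∅; common: ∅.
  x = 3: f ≡ 0 at y ∈ {0, 4}; g ≡ 0 at y ∈ ∅; common: ∅.
  x = 4: f ≡ 0 at y ∈ {2, 3}; g ≡ 0 at y ∈ {2}; common: {2}.
Collecting: common zeros = {(1, 0), (4, 2)}, so the count is 2.
Comparison with the Bézout bound: 2 ≤ 4 = deg(f)·deg(g), as expected for curves with no common component (the affine F_5-count falls short of the bound because intersections may lie at infinity, over extension fields, or carry multiplicity).


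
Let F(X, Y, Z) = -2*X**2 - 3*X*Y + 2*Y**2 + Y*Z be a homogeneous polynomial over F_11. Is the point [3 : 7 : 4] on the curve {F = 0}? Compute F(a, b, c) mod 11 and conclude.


F(3,7,4) ≡ 1 (mod 11); P is NOT on the curve.

Evaluate F(3, 7, 4) term-by-term (mod 11).
  -2*X**2 ↦ -2·9·1·1 = -18
  -3*X*Y ↦ -3·3·7·1 = -63
  2*Y**2 ↦ 2·1·49·1 = 98
  Y*Z ↦ 1·1·7·4 = 28
Sum: F(3, 7, 4) = (-18) + (-63) + (98) + (28) = 45.
Reducing mod 11: 45 ≡ 1 (mod 11).
Since F(a, b, c) ≡ 1 ≠ 0 (mod 11), P does NOT lie on the curve.


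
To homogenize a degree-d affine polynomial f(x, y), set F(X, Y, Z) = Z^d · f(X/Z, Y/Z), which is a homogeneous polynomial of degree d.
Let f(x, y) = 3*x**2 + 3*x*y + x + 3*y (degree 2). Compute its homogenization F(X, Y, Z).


F(X, Y, Z) = 3*X**2 + 3*X*Y + X*Z + 3*Y*Z

deg(f) = 2.
Substitute x = X/Z, y = Y/Z into f, then multiply by Z^2.
  monomial 3·x^2·y^0 ↦ 3·X^2·Y^0·Z^0.
  monomial 3·x^1·y^1 ↦ 3·X^1·Y^1·Z^0.
  monomial 1·x^1·y^0 ↦ 1·X^1·Y^0·Z^1.
  monomial 3·x^0·y^1 ↦ 3·X^0·Y^1·Z^1.
Collecting: F(X, Y, Z) = 3*X**2 + 3*X*Y + X*Z + 3*Y*Z.


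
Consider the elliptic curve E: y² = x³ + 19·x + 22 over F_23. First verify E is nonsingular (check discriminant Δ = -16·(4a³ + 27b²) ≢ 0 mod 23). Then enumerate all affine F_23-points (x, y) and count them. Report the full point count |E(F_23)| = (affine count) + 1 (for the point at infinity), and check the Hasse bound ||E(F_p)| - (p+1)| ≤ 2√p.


Affine points = {(4, 1), (4, 22), (5, 9), (5, 14), (9, 5), (9, 18), (10, 4), (10, 19), (12, 0), (15, 5), (15, 18), (16, 11), (16, 12), (18, 3), (18, 20), (22, 5), (22, 18)}; affine count = 17; |E(F_23)| = 18.

Discriminant check: Δ ∝ 4a³ + 27b² = 4·19³ + 27·22² = 4·6859 + 27·484 ≡ 1 (mod 23). Nonzero ⇒ E is nonsingular.
For each x ∈ F_23, compute rhs = x³ + 19·x + 22 mod 23, then count y ∈ F_23 with y² ≡ rhs.
  x = 0: rhs = 22, matching y values: none (0 points).
  x = 1: rhs = 19, matching y values: none (0 points).
  x = 2: rhs = 22, matching y values: none (0 points).
  x = 3: rhs = 14, matching y values: none (0 points).
  x = 4: rhs = 1, matching y values: 1, 22 (2 points).
  x = 5: rhs = 12, matching y values: 9, 14 (2 points).
  x = 6: rhs = 7, matching y values: none (0 points).
  x = 7: rhs = 15, matching y values: none (0 points).
  x = 8: rhs = 19, matching y values: none (0 points).
  x = 9: rhs = 2, matching y values: 5, 18 (2 points).
  x = 10: rhs = 16, matching y values: 4, 19 (2 points).
  x = 11: rhs = 21, matching y values: none (0 points).
  x = 12: rhs = 0, matching y values: 0 (1 points).
  x = 13: rhs = 5, matching y values: none (0 points).
  x = 14: rhs = 19, matching y values: none (0 points).
  x = 15: rhs = 2, matching y values: 5, 18 (2 points).
  x = 16: rhs = 6, matching y values: 11, 12 (2 points).
  x = 17: rhs = 14, matching y values: none (0 points).
  x = 18: rhs = 9, matching y values: 3, 20 (2 points).
  x = 19: rhs = 20, matching y values: none (0 points).
  x = 20: rhs = 7, matching y values: none (0 points).
  x = 21: rhs = 22, matching y values: none (0 points).
  x = 22: rhs = 2, matching y values: 5, 18 (2 points).
Total affine count: 17.
Full point count |E(F_23)| = 17 + 1 = 18.
Hasse bound: |18 − (23+1)| = |-6| = 6 ≤ 2√23 ≈ 9.5917 ✓.


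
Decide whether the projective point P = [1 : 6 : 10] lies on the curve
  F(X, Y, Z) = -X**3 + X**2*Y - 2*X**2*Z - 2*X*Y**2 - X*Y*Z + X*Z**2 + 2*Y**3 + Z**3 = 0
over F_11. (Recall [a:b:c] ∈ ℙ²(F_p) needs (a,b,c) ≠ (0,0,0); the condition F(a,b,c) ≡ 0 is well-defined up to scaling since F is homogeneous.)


F(1,6,10) ≡ 10 (mod 11); P is NOT on the curve.

Evaluate F(1, 6, 10) term-by-term (mod 11).
  -X**3 ↦ -1·1·1·1 = -1
  X**2*Y ↦ 1·1·6·1 = 6
  -2*X**2*Z ↦ -2·1·1·10 = -20
  -2*X*Y**2 ↦ -2·1·36·1 = -72
  -X*Y*Z ↦ -1·1·6·10 = -60
  X*Z**2 ↦ 1·1·1·100 = 100
  2*Y**3 ↦ 2·1·216·1 = 432
  Z**3 ↦ 1·1·1·1000 = 1000
Sum: F(1, 6, 10) = (-1) + (6) + (-20) + (-72) + (-60) + (100) + (432) + (1000) = 1385.
Reducing mod 11: 1385 ≡ 10 (mod 11).
Since F(a, b, c) ≡ 10 ≠ 0 (mod 11), P does NOT lie on the curve.


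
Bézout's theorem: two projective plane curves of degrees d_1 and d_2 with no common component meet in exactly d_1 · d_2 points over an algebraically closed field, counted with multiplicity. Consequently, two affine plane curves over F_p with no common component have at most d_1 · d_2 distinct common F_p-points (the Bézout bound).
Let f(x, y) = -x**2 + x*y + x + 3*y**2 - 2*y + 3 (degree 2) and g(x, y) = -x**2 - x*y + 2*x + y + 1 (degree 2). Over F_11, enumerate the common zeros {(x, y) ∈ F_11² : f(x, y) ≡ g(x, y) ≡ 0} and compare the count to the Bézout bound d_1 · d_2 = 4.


Common zeros: ∅; count = 0; Bézout bound = 4.

deg(f) = 2, deg(g) = 2, so Bézout bound = 4.
Scan x ∈ F_11. For each x, list the y ∈ F_11 with f(x, y) ≡ 0 and those with g(x, y) ≡ 0 (mod 11); the common zeros in that column are the intersection.
  x = 0: f ≡ 0 at y ∈ {2, 6}; g ≡ 0 at y ∈ {10}; common: ∅.
  x = 1: f ≡ 0 at y ∈ {7, 8}; g ≡ 0 at y ∈ ∅; common: ∅.
  x = 2: f ≡ 0 at y ∈ ∅; g ≡ 0 at y ∈ {1}; common: ∅.
  x = 3: f ≡ 0 at y ∈ {2, 5}; g ≡ 0 at y ∈ {10}; common: ∅.
  x = 4: f ≡ 0 at y ∈ ∅; g ≡ 0 at y ∈ {5}; common: ∅.
  x = 5: f ≡ 0 at y ∈ {1, 9}; g ≡ 0 at y ∈ {2}; common: ∅.
  x = 6: f ≡ 0 at y ∈ ∅; g ≡ 0 at y ∈ {2}; common: ∅.
  x = 7: f ≡ 0 at y ∈ {6, 7}; g ≡ 0 at y ∈ {9}; common: ∅.
  x = 8: f ≡ 0 at y ∈ {1, 8}; g ≡ 0 at y ∈ {9}; common: ∅.
  x = 9: f ≡ 0 at y ∈ ∅; g ≡ 0 at y ∈ {6}; common: ∅.
  x = 10: f ≡ 0 at y ∈ ∅; g ≡ 0 at y ∈ {1}; common: ∅.
Collecting: common zeros = ∅, so the count is 0.
Comparison with the Bézout bound: 0 ≤ 4 = deg(f)·deg(g), as expected for curves with no common component (the affine F_11-count falls short of the bound because intersections may lie at infinity, over extension fields, or carry multiplicity).


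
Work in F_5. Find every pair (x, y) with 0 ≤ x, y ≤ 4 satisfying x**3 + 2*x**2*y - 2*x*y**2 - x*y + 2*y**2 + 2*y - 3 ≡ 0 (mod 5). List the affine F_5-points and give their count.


Affine F_5-points: {(1, 4), (2, 0), (2, 4), (4, 1), (4, 4)}; count = 5.

For each of the 25 pairs (x, y) ∈ F_5², evaluate f(x, y) mod 5. Record the zeros.
  x = 0: [0↦2, 1↦1, 2↦4, 3↦1, 4↦2]  zeros at y ∈ ∅
  x = 1: [0↦3, 1↦1, 2↦4, 3↦2, 4↦0]  zeros at y ∈ {4}
  x = 2: [0↦0, 1↦1, 2↦3, 3↦1, 4↦0]  zeros at y ∈ {0, 4}
  x = 3: [0↦4, 1↦2, 2↦2, 3↦4, 4↦3]  zeros at y ∈ ∅
  x = 4: [0↦1, 1↦0, 2↦2, 3↦2, 4↦0]  zeros at y ∈ {1, 4}
Collecting zeros: affine points = {(1, 4), (2, 0), (2, 4), (4, 1), (4, 4)}.
Total count |C(F_5)_aff| = 5.


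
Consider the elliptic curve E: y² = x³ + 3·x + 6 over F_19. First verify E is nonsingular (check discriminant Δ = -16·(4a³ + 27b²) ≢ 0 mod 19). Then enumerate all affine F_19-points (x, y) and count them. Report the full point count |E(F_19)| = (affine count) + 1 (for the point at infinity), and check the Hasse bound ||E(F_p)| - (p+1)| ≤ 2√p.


Affine points = {(0, 5), (0, 14), (2, 1), (2, 18), (3, 2), (3, 17), (4, 5), (4, 14), (7, 3), (7, 16), (13, 0), (15, 5), (15, 14), (17, 7), (17, 12)}; affine count = 15; |E(F_19)| = 16.

Discriminant check: Δ ∝ 4a³ + 27b² = 4·3³ + 27·6² = 4·27 + 27·36 ≡ 16 (mod 19). Nonzero ⇒ E is nonsingular.
For each x ∈ F_19, compute rhs = x³ + 3·x + 6 mod 19, then count y ∈ F_19 with y² ≡ rhs.
  x = 0: rhs = 6, matching y values: 5, 14 (2 points).
  x = 1: rhs = 10, matching y values: none (0 points).
  x = 2: rhs = 1, matching y values: 1, 18 (2 points).
  x = 3: rhs = 4, matching y values: 2, 17 (2 points).
  x = 4: rhs = 6, matching y values: 5, 14 (2 points).
  x = 5: rhs = 13, matching y values: none (0 points).
  x = 6: rhs = 12, matching y values: none (0 points).
  x = 7: rhs = 9, matching y values: 3, 16 (2 points).
  x = 8: rhs = 10, matching y values: none (0 points).
  x = 9: rhs = 2, matching y values: none (0 points).
  x = 10: rhs = 10, matching y values: none (0 points).
  x = 11: rhs = 2, matching y values: none (0 points).
  x = 12: rhs = 3, matching y values: none (0 points).
  x = 13: rhs = 0, matching y values: 0 (1 points).
  x = 14: rhs = 18, matching y values: none (0 points).
  x = 15: rhs = 6, matching y values: 5, 14 (2 points).
  x = 16: rhs = 8, matching y values: none (0 points).
  x = 17: rhs = 11, matching y values: 7, 12 (2 points).
  x = 18: rhs = 2, matching y values: none (0 points).
Total affine count: 15.
Full point count |E(F_19)| = 15 + 1 = 16.
Hasse bound: |16 − (19+1)| = |-4| = 4 ≤ 2√19 ≈ 8.7178 ✓.


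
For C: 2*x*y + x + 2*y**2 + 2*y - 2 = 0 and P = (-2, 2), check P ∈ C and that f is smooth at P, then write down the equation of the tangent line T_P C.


Tangent line at P: 5*x + 6*y - 2 = 0.

Step 1: f(-2, 2) = 0, so P lies on C.
Step 2: partial derivatives
  f_x(x, y) = 2*y + 1, f_y(x, y) = 2*x + 4*y + 2.
  f_x(P) = 5, f_y(P) = 6 (gradient nonzero, so P is smooth).
Step 3: tangent line at P: 5·(x − -2) + 6·(y − 2) = 0.
Expanding: 5*x + 6*y - 2 = 0.


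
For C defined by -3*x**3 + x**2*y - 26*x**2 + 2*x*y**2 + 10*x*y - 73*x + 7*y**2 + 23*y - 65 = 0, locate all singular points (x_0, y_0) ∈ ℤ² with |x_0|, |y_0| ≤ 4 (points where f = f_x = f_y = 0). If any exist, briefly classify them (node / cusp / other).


Singular points: {(-3, -1)}; classification: cusp.

Compute partial derivatives:
  f_x = -9*x**2 + 2*x*y - 52*x + 2*y**2 + 10*y - 73.
  f_y = x**2 + 4*x*y + 10*x + 14*y + 23.
Scan x_0 ∈ {−4, ..., 4}. For each x_0, f_y(x_0, y) is a polynomial in y; find its integer roots y ∈ {−4, ..., 4}, then test f_x and f at those candidates.
  x = -4: f_y(-4, y) = -2*y - 1; no integer root y with |y| ≤ 4.
  x = -3: f_y(-3, y) = 2*y + 2; vanishes at y ∈ {-1}. (-3, -1): f_x = 0, f = 0 — SINGULAR.
  x = -2: f_y(-2, y) = 6*y + 7; no integer root y with |y| ≤ 4.
  x = -1: f_y(-1, y) = 10*y + 14; no integer root y with |y| ≤ 4.
  x = 0: f_y(0, y) = 14*y + 23; no integer root y with |y| ≤ 4.
  x = 1: f_y(1, y) = 18*y + 34; no integer root y with |y| ≤ 4.
  x = 2: f_y(2, y) = 22*y + 47; no integer root y with |y| ≤ 4.
  x = 3: f_y(3, y) = 26*y + 62; no integer root y with |y| ≤ 4.
  x = 4: f_y(4, y) = 30*y + 79; no integer root y with |y| ≤ 4.
Only singular point on the grid: (-3, -1).
Classify: substitute x = -3 + u, y = -1 + v and expand: f = -3*u**3 + u**2*v + 2*u*v**2 + v**2.
No constant or linear terms (consistent with a singular point). Quadratic part: v**2. Cubic part: -3*u**3 + u**2*v + 2*u*v**2.
The quadratic part v**2 is a perfect square, so there is a single (double) tangent line v = 0, i.e. y = -1. Restricting the cubic part to that line (v = 0) leaves -3*u**3 ≠ 0, so f is not divisible by v and the branch is v² ≈ 3*u**3 to lowest order — this is a cusp.
Classification: cusp.
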